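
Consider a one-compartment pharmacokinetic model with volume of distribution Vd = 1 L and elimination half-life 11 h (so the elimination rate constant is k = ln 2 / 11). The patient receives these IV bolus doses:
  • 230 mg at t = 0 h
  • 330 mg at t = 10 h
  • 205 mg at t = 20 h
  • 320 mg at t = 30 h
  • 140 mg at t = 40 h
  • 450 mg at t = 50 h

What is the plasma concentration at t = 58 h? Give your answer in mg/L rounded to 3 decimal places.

412.346 mg/L

k = ln 2 / 11 = 0.06301 per h
Dose 1 (230 mg at t=0 h): 230·exp(−0.06301·58) = 5.949 mg/L
Dose 2 (330 mg at t=10 h): 330·exp(−0.06301·48) = 16.030 mg/L
Dose 3 (205 mg at t=20 h): 205·exp(−0.06301·38) = 18.700 mg/L
Dose 4 (320 mg at t=30 h): 320·exp(−0.06301·28) = 54.814 mg/L
Dose 5 (140 mg at t=40 h): 140·exp(−0.06301·18) = 45.033 mg/L
Dose 6 (450 mg at t=50 h): 450·exp(−0.06301·8) = 271.820 mg/L
C(58) = 5.949 + 16.030 + 18.700 + 54.814 + 45.033 + 271.820 = 412.346 mg/L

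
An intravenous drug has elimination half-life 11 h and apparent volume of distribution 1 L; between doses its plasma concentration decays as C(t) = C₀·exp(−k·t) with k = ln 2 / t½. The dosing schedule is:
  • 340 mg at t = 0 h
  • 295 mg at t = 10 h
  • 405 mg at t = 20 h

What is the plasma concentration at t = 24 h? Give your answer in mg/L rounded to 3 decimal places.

511.796 mg/L

k = ln 2 / 11 = 0.06301 per h
Dose 1 (340 mg at t=0 h): 340·exp(−0.06301·24) = 74.935 mg/L
Dose 2 (295 mg at t=10 h): 295·exp(−0.06301·14) = 122.094 mg/L
Dose 3 (405 mg at t=20 h): 405·exp(−0.06301·4) = 314.767 mg/L
C(24) = 74.935 + 122.094 + 314.767 = 511.796 mg/L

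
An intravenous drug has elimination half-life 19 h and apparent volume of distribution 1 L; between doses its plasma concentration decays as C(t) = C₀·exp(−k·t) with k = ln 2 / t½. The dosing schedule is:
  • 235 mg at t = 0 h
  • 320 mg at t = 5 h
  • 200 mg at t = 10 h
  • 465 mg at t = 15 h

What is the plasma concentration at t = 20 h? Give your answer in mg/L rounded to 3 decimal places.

k = ln 2 / 19 = 0.03648 per h
Dose 1 (235 mg at t=0 h): 235·exp(−0.03648·20) = 113.291 mg/L
Dose 2 (320 mg at t=5 h): 320·exp(−0.03648·15) = 185.138 mg/L
Dose 3 (200 mg at t=10 h): 200·exp(−0.03648·10) = 138.865 mg/L
Dose 4 (465 mg at t=15 h): 465·exp(−0.03648·5) = 387.467 mg/L
C(20) = 113.291 + 185.138 + 138.865 + 387.467 = 824.760 mg/L

824.760 mg/L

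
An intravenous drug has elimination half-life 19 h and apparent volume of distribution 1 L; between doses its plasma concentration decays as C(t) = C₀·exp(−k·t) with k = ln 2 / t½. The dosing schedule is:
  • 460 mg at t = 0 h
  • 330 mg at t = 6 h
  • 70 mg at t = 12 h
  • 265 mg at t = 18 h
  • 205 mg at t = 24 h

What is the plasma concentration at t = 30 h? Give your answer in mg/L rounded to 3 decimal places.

k = ln 2 / 19 = 0.03648 per h
Dose 1 (460 mg at t=0 h): 460·exp(−0.03648·30) = 153.974 mg/L
Dose 2 (330 mg at t=6 h): 330·exp(−0.03648·24) = 137.488 mg/L
Dose 3 (70 mg at t=12 h): 70·exp(−0.03648·18) = 36.300 mg/L
Dose 4 (265 mg at t=18 h): 265·exp(−0.03648·12) = 171.049 mg/L
Dose 5 (205 mg at t=24 h): 205·exp(−0.03648·6) = 164.699 mg/L
C(30) = 153.974 + 137.488 + 36.300 + 171.049 + 164.699 = 663.511 mg/L

663.511 mg/L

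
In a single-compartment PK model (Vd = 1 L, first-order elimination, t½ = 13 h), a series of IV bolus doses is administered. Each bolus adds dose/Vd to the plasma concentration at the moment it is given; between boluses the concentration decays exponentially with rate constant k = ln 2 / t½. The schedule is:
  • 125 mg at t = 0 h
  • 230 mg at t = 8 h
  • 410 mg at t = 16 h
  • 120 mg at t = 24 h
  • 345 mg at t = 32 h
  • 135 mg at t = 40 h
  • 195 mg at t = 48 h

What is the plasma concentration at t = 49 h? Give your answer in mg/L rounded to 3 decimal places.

k = ln 2 / 13 = 0.05332 per h
Dose 1 (125 mg at t=0 h): 125·exp(−0.05332·49) = 9.168 mg/L
Dose 2 (230 mg at t=8 h): 230·exp(−0.05332·41) = 25.842 mg/L
Dose 3 (410 mg at t=16 h): 410·exp(−0.05332·33) = 70.572 mg/L
Dose 4 (120 mg at t=24 h): 120·exp(−0.05332·25) = 31.643 mg/L
Dose 5 (345 mg at t=32 h): 345·exp(−0.05332·17) = 139.368 mg/L
Dose 6 (135 mg at t=40 h): 135·exp(−0.05332·9) = 83.547 mg/L
Dose 7 (195 mg at t=48 h): 195·exp(−0.05332·1) = 184.875 mg/L
C(49) = 9.168 + 25.842 + 70.572 + 31.643 + 139.368 + 83.547 + 184.875 = 545.014 mg/L

545.014 mg/L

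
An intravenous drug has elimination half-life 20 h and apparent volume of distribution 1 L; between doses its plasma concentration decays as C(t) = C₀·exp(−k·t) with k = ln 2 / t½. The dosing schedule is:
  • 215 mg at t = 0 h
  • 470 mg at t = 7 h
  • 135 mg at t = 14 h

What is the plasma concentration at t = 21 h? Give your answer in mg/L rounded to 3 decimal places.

499.076 mg/L

k = ln 2 / 20 = 0.03466 per h
Dose 1 (215 mg at t=0 h): 215·exp(−0.03466·21) = 103.838 mg/L
Dose 2 (470 mg at t=7 h): 470·exp(−0.03466·14) = 289.319 mg/L
Dose 3 (135 mg at t=14 h): 135·exp(−0.03466·7) = 105.919 mg/L
C(21) = 103.838 + 289.319 + 105.919 = 499.076 mg/L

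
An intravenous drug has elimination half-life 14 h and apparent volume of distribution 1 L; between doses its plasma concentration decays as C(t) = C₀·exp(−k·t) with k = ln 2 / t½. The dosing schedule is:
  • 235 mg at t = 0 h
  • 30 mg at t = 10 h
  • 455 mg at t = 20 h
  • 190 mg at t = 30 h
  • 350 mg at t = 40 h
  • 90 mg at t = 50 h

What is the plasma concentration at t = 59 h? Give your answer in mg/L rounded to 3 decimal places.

k = ln 2 / 14 = 0.04951 per h
Dose 1 (235 mg at t=0 h): 235·exp(−0.04951·59) = 12.660 mg/L
Dose 2 (30 mg at t=10 h): 30·exp(−0.04951·49) = 2.652 mg/L
Dose 3 (455 mg at t=20 h): 455·exp(−0.04951·39) = 65.982 mg/L
Dose 4 (190 mg at t=30 h): 190·exp(−0.04951·29) = 45.206 mg/L
Dose 5 (350 mg at t=40 h): 350·exp(−0.04951·19) = 136.624 mg/L
Dose 6 (90 mg at t=50 h): 90·exp(−0.04951·9) = 57.640 mg/L
C(59) = 12.660 + 2.652 + 65.982 + 45.206 + 136.624 + 57.640 = 320.764 mg/L

320.764 mg/L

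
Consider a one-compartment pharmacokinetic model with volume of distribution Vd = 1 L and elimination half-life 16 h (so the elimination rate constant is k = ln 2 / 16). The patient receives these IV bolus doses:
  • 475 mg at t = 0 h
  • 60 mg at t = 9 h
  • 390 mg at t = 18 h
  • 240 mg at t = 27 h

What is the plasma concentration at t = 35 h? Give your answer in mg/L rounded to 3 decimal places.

k = ln 2 / 16 = 0.04332 per h
Dose 1 (475 mg at t=0 h): 475·exp(−0.04332·35) = 104.277 mg/L
Dose 2 (60 mg at t=9 h): 60·exp(−0.04332·26) = 19.453 mg/L
Dose 3 (390 mg at t=18 h): 390·exp(−0.04332·17) = 186.733 mg/L
Dose 4 (240 mg at t=27 h): 240·exp(−0.04332·8) = 169.706 mg/L
C(35) = 104.277 + 19.453 + 186.733 + 169.706 = 480.168 mg/L

480.168 mg/L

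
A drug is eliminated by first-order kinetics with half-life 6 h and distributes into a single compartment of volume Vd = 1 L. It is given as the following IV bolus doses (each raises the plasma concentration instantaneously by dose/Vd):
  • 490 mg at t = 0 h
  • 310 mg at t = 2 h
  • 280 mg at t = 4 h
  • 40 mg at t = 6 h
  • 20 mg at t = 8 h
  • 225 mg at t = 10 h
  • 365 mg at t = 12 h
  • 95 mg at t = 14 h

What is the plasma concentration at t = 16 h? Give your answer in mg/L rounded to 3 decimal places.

k = ln 2 / 6 = 0.11552 per h
Dose 1 (490 mg at t=0 h): 490·exp(−0.11552·16) = 77.170 mg/L
Dose 2 (310 mg at t=2 h): 310·exp(−0.11552·14) = 61.512 mg/L
Dose 3 (280 mg at t=4 h): 280·exp(−0.11552·12) = 70.000 mg/L
Dose 4 (40 mg at t=6 h): 40·exp(−0.11552·10) = 12.599 mg/L
Dose 5 (20 mg at t=8 h): 20·exp(−0.11552·8) = 7.937 mg/L
Dose 6 (225 mg at t=10 h): 225·exp(−0.11552·6) = 112.500 mg/L
Dose 7 (365 mg at t=12 h): 365·exp(−0.11552·4) = 229.936 mg/L
Dose 8 (95 mg at t=14 h): 95·exp(−0.11552·2) = 75.402 mg/L
C(16) = 77.170 + 61.512 + 70.000 + 12.599 + 7.937 + 112.500 + 229.936 + 75.402 = 647.055 mg/L

647.055 mg/L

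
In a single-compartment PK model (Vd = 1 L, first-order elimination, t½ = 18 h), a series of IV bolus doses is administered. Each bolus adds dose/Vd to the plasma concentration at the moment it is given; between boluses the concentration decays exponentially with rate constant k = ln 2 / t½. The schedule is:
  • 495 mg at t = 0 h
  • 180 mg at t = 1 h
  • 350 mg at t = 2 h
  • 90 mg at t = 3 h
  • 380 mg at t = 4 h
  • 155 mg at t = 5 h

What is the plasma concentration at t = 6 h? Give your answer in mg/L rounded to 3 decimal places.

k = ln 2 / 18 = 0.03851 per h
Dose 1 (495 mg at t=0 h): 495·exp(−0.03851·6) = 392.882 mg/L
Dose 2 (180 mg at t=1 h): 180·exp(−0.03851·5) = 148.475 mg/L
Dose 3 (350 mg at t=2 h): 350·exp(−0.03851·4) = 300.035 mg/L
Dose 4 (90 mg at t=3 h): 90·exp(−0.03851·3) = 80.181 mg/L
Dose 5 (380 mg at t=4 h): 380·exp(−0.03851·2) = 351.832 mg/L
Dose 6 (155 mg at t=5 h): 155·exp(−0.03851·1) = 149.145 mg/L
C(6) = 392.882 + 148.475 + 300.035 + 80.181 + 351.832 + 149.145 = 1422.550 mg/L

1422.550 mg/L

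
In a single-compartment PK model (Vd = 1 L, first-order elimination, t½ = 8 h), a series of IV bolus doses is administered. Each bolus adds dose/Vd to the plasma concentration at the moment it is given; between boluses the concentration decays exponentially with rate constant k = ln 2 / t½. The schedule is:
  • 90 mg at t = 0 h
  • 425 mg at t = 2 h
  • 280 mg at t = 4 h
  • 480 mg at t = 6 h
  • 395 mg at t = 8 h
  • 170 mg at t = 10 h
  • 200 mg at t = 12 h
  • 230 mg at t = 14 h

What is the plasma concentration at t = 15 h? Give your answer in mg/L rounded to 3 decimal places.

1181.100 mg/L

k = ln 2 / 8 = 0.08664 per h
Dose 1 (90 mg at t=0 h): 90·exp(−0.08664·15) = 24.536 mg/L
Dose 2 (425 mg at t=2 h): 425·exp(−0.08664·13) = 137.789 mg/L
Dose 3 (280 mg at t=4 h): 280·exp(−0.08664·11) = 107.955 mg/L
Dose 4 (480 mg at t=6 h): 480·exp(−0.08664·9) = 220.081 mg/L
Dose 5 (395 mg at t=8 h): 395·exp(−0.08664·7) = 215.375 mg/L
Dose 6 (170 mg at t=10 h): 170·exp(−0.08664·5) = 110.231 mg/L
Dose 7 (200 mg at t=12 h): 200·exp(−0.08664·3) = 154.221 mg/L
Dose 8 (230 mg at t=14 h): 230·exp(−0.08664·1) = 210.911 mg/L
C(15) = 24.536 + 137.789 + 107.955 + 220.081 + 215.375 + 110.231 + 154.221 + 210.911 = 1181.100 mg/L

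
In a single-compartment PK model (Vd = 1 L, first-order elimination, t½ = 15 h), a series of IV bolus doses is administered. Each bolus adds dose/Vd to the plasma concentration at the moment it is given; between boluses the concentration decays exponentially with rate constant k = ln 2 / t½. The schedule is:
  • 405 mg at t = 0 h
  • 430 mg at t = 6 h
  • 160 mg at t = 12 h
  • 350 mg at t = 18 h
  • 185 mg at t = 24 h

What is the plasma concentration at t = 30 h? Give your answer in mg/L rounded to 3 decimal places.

k = ln 2 / 15 = 0.04621 per h
Dose 1 (405 mg at t=0 h): 405·exp(−0.04621·30) = 101.250 mg/L
Dose 2 (430 mg at t=6 h): 430·exp(−0.04621·24) = 141.847 mg/L
Dose 3 (160 mg at t=12 h): 160·exp(−0.04621·18) = 69.644 mg/L
Dose 4 (350 mg at t=18 h): 350·exp(−0.04621·12) = 201.022 mg/L
Dose 5 (185 mg at t=24 h): 185·exp(−0.04621·6) = 140.204 mg/L
C(30) = 101.250 + 141.847 + 69.644 + 201.022 + 140.204 = 653.967 mg/L

653.967 mg/L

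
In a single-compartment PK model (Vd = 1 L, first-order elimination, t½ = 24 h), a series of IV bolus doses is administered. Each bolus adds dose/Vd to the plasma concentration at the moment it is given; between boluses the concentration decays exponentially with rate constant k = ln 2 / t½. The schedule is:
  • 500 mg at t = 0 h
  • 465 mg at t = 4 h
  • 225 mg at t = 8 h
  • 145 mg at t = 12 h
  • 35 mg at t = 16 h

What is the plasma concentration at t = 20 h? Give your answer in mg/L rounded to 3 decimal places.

k = ln 2 / 24 = 0.02888 per h
Dose 1 (500 mg at t=0 h): 500·exp(−0.02888·20) = 280.616 mg/L
Dose 2 (465 mg at t=4 h): 465·exp(−0.02888·16) = 292.932 mg/L
Dose 3 (225 mg at t=8 h): 225·exp(−0.02888·12) = 159.099 mg/L
Dose 4 (145 mg at t=12 h): 145·exp(−0.02888·8) = 115.087 mg/L
Dose 5 (35 mg at t=16 h): 35·exp(−0.02888·4) = 31.181 mg/L
C(20) = 280.616 + 292.932 + 159.099 + 115.087 + 31.181 = 878.914 mg/L

878.914 mg/L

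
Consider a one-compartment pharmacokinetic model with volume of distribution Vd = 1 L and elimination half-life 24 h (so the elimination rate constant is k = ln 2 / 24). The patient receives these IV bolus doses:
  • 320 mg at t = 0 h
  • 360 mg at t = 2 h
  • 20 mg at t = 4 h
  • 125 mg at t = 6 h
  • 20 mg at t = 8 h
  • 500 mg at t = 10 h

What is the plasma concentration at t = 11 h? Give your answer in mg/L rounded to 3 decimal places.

k = ln 2 / 24 = 0.02888 per h
Dose 1 (320 mg at t=0 h): 320·exp(−0.02888·11) = 232.905 mg/L
Dose 2 (360 mg at t=2 h): 360·exp(−0.02888·9) = 277.598 mg/L
Dose 3 (20 mg at t=4 h): 20·exp(−0.02888·7) = 16.339 mg/L
Dose 4 (125 mg at t=6 h): 125·exp(−0.02888·5) = 108.192 mg/L
Dose 5 (20 mg at t=8 h): 20·exp(−0.02888·3) = 18.340 mg/L
Dose 6 (500 mg at t=10 h): 500·exp(−0.02888·1) = 485.766 mg/L
C(11) = 232.905 + 277.598 + 16.339 + 108.192 + 18.340 + 485.766 = 1139.140 mg/L

1139.140 mg/L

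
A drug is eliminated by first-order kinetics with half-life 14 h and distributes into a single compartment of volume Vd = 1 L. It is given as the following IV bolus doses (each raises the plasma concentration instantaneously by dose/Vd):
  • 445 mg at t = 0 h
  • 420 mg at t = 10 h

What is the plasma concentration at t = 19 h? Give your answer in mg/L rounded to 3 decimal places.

442.694 mg/L

k = ln 2 / 14 = 0.04951 per h
Dose 1 (445 mg at t=0 h): 445·exp(−0.04951·19) = 173.708 mg/L
Dose 2 (420 mg at t=10 h): 420·exp(−0.04951·9) = 268.986 mg/L
C(19) = 173.708 + 268.986 = 442.694 mg/L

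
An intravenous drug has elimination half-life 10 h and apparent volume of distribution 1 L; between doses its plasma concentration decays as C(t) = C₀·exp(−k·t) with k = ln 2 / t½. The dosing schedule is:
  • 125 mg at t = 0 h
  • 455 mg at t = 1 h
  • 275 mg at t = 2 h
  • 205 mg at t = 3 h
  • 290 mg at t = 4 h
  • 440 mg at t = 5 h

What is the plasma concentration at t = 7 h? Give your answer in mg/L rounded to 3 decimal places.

1345.545 mg/L

k = ln 2 / 10 = 0.06931 per h
Dose 1 (125 mg at t=0 h): 125·exp(−0.06931·7) = 76.947 mg/L
Dose 2 (455 mg at t=1 h): 455·exp(−0.06931·6) = 300.188 mg/L
Dose 3 (275 mg at t=2 h): 275·exp(−0.06931·5) = 194.454 mg/L
Dose 4 (205 mg at t=3 h): 205·exp(−0.06931·4) = 155.361 mg/L
Dose 5 (290 mg at t=4 h): 290·exp(−0.06931·3) = 235.553 mg/L
Dose 6 (440 mg at t=5 h): 440·exp(−0.06931·2) = 383.042 mg/L
C(7) = 76.947 + 300.188 + 194.454 + 155.361 + 235.553 + 383.042 = 1345.545 mg/L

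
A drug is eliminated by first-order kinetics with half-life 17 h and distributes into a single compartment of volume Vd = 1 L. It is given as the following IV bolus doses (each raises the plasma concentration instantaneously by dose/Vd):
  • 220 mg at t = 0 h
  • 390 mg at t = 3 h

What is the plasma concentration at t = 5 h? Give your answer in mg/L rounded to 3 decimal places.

538.885 mg/L

k = ln 2 / 17 = 0.04077 per h
Dose 1 (220 mg at t=0 h): 220·exp(−0.04077·5) = 179.426 mg/L
Dose 2 (390 mg at t=3 h): 390·exp(−0.04077·2) = 359.459 mg/L
C(5) = 179.426 + 359.459 = 538.885 mg/L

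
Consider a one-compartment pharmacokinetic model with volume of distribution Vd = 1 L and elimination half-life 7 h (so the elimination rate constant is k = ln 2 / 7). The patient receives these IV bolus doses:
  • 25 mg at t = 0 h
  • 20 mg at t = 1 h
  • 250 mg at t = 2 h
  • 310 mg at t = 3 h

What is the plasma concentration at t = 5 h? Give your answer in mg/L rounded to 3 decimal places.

468.750 mg/L

k = ln 2 / 7 = 0.09902 per h
Dose 1 (25 mg at t=0 h): 25·exp(−0.09902·5) = 15.238 mg/L
Dose 2 (20 mg at t=1 h): 20·exp(−0.09902·4) = 13.459 mg/L
Dose 3 (250 mg at t=2 h): 250·exp(−0.09902·3) = 185.749 mg/L
Dose 4 (310 mg at t=3 h): 310·exp(−0.09902·2) = 254.304 mg/L
C(5) = 15.238 + 13.459 + 185.749 + 254.304 = 468.750 mg/L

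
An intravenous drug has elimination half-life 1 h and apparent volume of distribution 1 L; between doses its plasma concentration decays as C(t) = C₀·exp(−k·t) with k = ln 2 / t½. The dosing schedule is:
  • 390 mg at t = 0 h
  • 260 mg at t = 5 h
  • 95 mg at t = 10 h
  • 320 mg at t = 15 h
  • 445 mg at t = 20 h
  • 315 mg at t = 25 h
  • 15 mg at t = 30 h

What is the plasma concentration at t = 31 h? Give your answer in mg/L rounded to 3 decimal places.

k = ln 2 / 1 = 0.69315 per h
Dose 1 (390 mg at t=0 h): 390·exp(−0.69315·31) = 0.000 mg/L
Dose 2 (260 mg at t=5 h): 260·exp(−0.69315·26) = 0.000 mg/L
Dose 3 (95 mg at t=10 h): 95·exp(−0.69315·21) = 0.000 mg/L
Dose 4 (320 mg at t=15 h): 320·exp(−0.69315·16) = 0.005 mg/L
Dose 5 (445 mg at t=20 h): 445·exp(−0.69315·11) = 0.217 mg/L
Dose 6 (315 mg at t=25 h): 315·exp(−0.69315·6) = 4.922 mg/L
Dose 7 (15 mg at t=30 h): 15·exp(−0.69315·1) = 7.500 mg/L
C(31) = 0.000 + 0.000 + 0.000 + 0.005 + 0.217 + 4.922 + 7.500 = 12.644 mg/L

12.644 mg/L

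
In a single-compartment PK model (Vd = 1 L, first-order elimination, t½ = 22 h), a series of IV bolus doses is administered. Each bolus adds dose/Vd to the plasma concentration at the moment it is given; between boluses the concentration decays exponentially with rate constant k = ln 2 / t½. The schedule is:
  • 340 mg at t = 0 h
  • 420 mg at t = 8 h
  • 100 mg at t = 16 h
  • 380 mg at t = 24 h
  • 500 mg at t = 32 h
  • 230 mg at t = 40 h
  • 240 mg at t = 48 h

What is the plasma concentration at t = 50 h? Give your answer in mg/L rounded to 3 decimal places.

k = ln 2 / 22 = 0.03151 per h
Dose 1 (340 mg at t=0 h): 340·exp(−0.03151·50) = 70.359 mg/L
Dose 2 (420 mg at t=8 h): 420·exp(−0.03151·42) = 111.829 mg/L
Dose 3 (100 mg at t=16 h): 100·exp(−0.03151·34) = 34.259 mg/L
Dose 4 (380 mg at t=24 h): 380·exp(−0.03151·26) = 167.502 mg/L
Dose 5 (500 mg at t=32 h): 500·exp(−0.03151·18) = 283.578 mg/L
Dose 6 (230 mg at t=40 h): 230·exp(−0.03151·10) = 167.840 mg/L
Dose 7 (240 mg at t=48 h): 240·exp(−0.03151·2) = 225.343 mg/L
C(50) = 70.359 + 111.829 + 34.259 + 167.502 + 283.578 + 167.840 + 225.343 = 1060.711 mg/L

1060.711 mg/L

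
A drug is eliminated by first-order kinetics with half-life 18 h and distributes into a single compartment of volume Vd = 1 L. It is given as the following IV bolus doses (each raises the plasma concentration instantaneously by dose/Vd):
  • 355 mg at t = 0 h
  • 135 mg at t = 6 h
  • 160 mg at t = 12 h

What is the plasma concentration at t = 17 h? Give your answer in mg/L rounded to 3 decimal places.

k = ln 2 / 18 = 0.03851 per h
Dose 1 (355 mg at t=0 h): 355·exp(−0.03851·17) = 184.469 mg/L
Dose 2 (135 mg at t=6 h): 135·exp(−0.03851·11) = 88.383 mg/L
Dose 3 (160 mg at t=12 h): 160·exp(−0.03851·5) = 131.978 mg/L
C(17) = 184.469 + 88.383 + 131.978 = 404.830 mg/L

404.830 mg/L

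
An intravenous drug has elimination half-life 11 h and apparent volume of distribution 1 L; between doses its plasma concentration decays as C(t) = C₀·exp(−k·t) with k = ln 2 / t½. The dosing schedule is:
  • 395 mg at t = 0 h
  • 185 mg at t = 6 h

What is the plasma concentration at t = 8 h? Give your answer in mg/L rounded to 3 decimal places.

401.692 mg/L

k = ln 2 / 11 = 0.06301 per h
Dose 1 (395 mg at t=0 h): 395·exp(−0.06301·8) = 238.598 mg/L
Dose 2 (185 mg at t=6 h): 185·exp(−0.06301·2) = 163.094 mg/L
C(8) = 238.598 + 163.094 = 401.692 mg/L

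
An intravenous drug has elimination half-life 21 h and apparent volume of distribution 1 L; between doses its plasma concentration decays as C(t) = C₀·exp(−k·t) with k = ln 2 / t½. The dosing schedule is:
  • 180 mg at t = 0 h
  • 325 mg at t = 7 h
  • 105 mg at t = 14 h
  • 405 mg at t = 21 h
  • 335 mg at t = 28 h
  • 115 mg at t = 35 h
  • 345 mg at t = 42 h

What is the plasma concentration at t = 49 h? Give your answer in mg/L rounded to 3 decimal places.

k = ln 2 / 21 = 0.03301 per h
Dose 1 (180 mg at t=0 h): 180·exp(−0.03301·49) = 35.717 mg/L
Dose 2 (325 mg at t=7 h): 325·exp(−0.03301·42) = 81.250 mg/L
Dose 3 (105 mg at t=14 h): 105·exp(−0.03301·35) = 33.073 mg/L
Dose 4 (405 mg at t=21 h): 405·exp(−0.03301·28) = 160.724 mg/L
Dose 5 (335 mg at t=28 h): 335·exp(−0.03301·21) = 167.500 mg/L
Dose 6 (115 mg at t=35 h): 115·exp(−0.03301·14) = 72.445 mg/L
Dose 7 (345 mg at t=42 h): 345·exp(−0.03301·7) = 273.827 mg/L
C(49) = 35.717 + 81.250 + 33.073 + 160.724 + 167.500 + 72.445 + 273.827 = 824.536 mg/L

824.536 mg/L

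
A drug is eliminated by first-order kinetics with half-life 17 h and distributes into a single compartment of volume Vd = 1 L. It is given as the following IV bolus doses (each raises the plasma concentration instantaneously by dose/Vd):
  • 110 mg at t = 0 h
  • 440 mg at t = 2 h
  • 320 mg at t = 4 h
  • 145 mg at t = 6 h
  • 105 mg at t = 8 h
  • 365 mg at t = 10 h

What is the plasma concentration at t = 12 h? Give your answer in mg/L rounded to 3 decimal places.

k = ln 2 / 17 = 0.04077 per h
Dose 1 (110 mg at t=0 h): 110·exp(−0.04077·12) = 67.437 mg/L
Dose 2 (440 mg at t=2 h): 440·exp(−0.04077·10) = 292.669 mg/L
Dose 3 (320 mg at t=4 h): 320·exp(−0.04077·8) = 230.934 mg/L
Dose 4 (145 mg at t=6 h): 145·exp(−0.04077·6) = 113.533 mg/L
Dose 5 (105 mg at t=8 h): 105·exp(−0.04077·4) = 89.199 mg/L
Dose 6 (365 mg at t=10 h): 365·exp(−0.04077·2) = 336.417 mg/L
C(12) = 67.437 + 292.669 + 230.934 + 113.533 + 89.199 + 336.417 = 1130.189 mg/L

1130.189 mg/L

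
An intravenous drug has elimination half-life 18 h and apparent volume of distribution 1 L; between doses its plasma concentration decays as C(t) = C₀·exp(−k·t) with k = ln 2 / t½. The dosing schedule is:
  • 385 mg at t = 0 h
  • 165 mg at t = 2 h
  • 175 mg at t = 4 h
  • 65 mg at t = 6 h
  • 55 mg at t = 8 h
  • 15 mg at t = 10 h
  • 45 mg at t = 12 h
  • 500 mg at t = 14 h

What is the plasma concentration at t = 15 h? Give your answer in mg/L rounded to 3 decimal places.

1052.204 mg/L

k = ln 2 / 18 = 0.03851 per h
Dose 1 (385 mg at t=0 h): 385·exp(−0.03851·15) = 216.074 mg/L
Dose 2 (165 mg at t=2 h): 165·exp(−0.03851·13) = 100.017 mg/L
Dose 3 (175 mg at t=4 h): 175·exp(−0.03851·11) = 114.571 mg/L
Dose 4 (65 mg at t=6 h): 65·exp(−0.03851·9) = 45.962 mg/L
Dose 5 (55 mg at t=8 h): 55·exp(−0.03851·7) = 42.004 mg/L
Dose 6 (15 mg at t=10 h): 15·exp(−0.03851·5) = 12.373 mg/L
Dose 7 (45 mg at t=12 h): 45·exp(−0.03851·3) = 40.090 mg/L
Dose 8 (500 mg at t=14 h): 500·exp(−0.03851·1) = 481.112 mg/L
C(15) = 216.074 + 100.017 + 114.571 + 45.962 + 42.004 + 12.373 + 40.090 + 481.112 = 1052.204 mg/L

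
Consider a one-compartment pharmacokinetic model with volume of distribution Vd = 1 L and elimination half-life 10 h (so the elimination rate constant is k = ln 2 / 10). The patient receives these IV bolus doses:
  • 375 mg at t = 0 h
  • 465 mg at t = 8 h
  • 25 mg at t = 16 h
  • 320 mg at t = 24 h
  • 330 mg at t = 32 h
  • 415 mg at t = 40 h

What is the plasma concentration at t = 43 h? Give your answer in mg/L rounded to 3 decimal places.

640.762 mg/L

k = ln 2 / 10 = 0.06931 per h
Dose 1 (375 mg at t=0 h): 375·exp(−0.06931·43) = 19.037 mg/L
Dose 2 (465 mg at t=8 h): 465·exp(−0.06931·35) = 41.101 mg/L
Dose 3 (25 mg at t=16 h): 25·exp(−0.06931·27) = 3.847 mg/L
Dose 4 (320 mg at t=24 h): 320·exp(−0.06931·19) = 85.742 mg/L
Dose 5 (330 mg at t=32 h): 330·exp(−0.06931·11) = 153.950 mg/L
Dose 6 (415 mg at t=40 h): 415·exp(−0.06931·3) = 337.085 mg/L
C(43) = 19.037 + 41.101 + 3.847 + 85.742 + 153.950 + 337.085 = 640.762 mg/L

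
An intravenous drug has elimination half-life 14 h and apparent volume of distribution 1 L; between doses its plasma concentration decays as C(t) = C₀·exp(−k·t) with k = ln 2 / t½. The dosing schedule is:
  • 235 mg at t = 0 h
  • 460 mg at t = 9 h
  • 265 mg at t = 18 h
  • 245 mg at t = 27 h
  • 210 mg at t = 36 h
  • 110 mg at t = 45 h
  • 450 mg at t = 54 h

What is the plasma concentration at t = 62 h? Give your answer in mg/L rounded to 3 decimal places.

k = ln 2 / 14 = 0.04951 per h
Dose 1 (235 mg at t=0 h): 235·exp(−0.04951·62) = 10.913 mg/L
Dose 2 (460 mg at t=9 h): 460·exp(−0.04951·53) = 33.354 mg/L
Dose 3 (265 mg at t=18 h): 265·exp(−0.04951·44) = 30.002 mg/L
Dose 4 (245 mg at t=27 h): 245·exp(−0.04951·35) = 43.310 mg/L
Dose 5 (210 mg at t=36 h): 210·exp(−0.04951·26) = 57.965 mg/L
Dose 6 (110 mg at t=45 h): 110·exp(−0.04951·17) = 47.409 mg/L
Dose 7 (450 mg at t=54 h): 450·exp(−0.04951·8) = 302.828 mg/L
C(62) = 10.913 + 33.354 + 30.002 + 43.310 + 57.965 + 47.409 + 302.828 = 525.780 mg/L

525.780 mg/L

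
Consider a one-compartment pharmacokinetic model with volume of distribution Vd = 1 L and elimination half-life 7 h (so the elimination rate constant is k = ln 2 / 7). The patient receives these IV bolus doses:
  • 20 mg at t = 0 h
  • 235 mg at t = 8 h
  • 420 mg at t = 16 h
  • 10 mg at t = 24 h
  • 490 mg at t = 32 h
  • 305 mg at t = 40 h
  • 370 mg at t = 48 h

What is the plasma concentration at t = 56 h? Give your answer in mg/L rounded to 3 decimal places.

k = ln 2 / 7 = 0.09902 per h
Dose 1 (20 mg at t=0 h): 20·exp(−0.09902·56) = 0.078 mg/L
Dose 2 (235 mg at t=8 h): 235·exp(−0.09902·48) = 2.027 mg/L
Dose 3 (420 mg at t=16 h): 420·exp(−0.09902·40) = 8.000 mg/L
Dose 4 (10 mg at t=24 h): 10·exp(−0.09902·32) = 0.421 mg/L
Dose 5 (490 mg at t=32 h): 490·exp(−0.09902·24) = 45.509 mg/L
Dose 6 (305 mg at t=40 h): 305·exp(−0.09902·16) = 62.551 mg/L
Dose 7 (370 mg at t=48 h): 370·exp(−0.09902·8) = 167.559 mg/L
C(56) = 0.078 + 2.027 + 8.000 + 0.421 + 45.509 + 62.551 + 167.559 = 286.144 mg/L

286.144 mg/L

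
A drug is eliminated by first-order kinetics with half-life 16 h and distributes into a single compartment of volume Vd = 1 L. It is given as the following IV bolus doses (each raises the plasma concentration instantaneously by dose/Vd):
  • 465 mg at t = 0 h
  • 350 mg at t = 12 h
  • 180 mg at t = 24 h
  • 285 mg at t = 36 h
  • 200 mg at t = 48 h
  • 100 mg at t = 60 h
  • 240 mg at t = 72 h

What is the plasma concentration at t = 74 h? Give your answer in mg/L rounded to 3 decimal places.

k = ln 2 / 16 = 0.04332 per h
Dose 1 (465 mg at t=0 h): 465·exp(−0.04332·74) = 18.845 mg/L
Dose 2 (350 mg at t=12 h): 350·exp(−0.04332·62) = 23.855 mg/L
Dose 3 (180 mg at t=24 h): 180·exp(−0.04332·50) = 20.633 mg/L
Dose 4 (285 mg at t=36 h): 285·exp(−0.04332·38) = 54.941 mg/L
Dose 5 (200 mg at t=48 h): 200·exp(−0.04332·26) = 64.842 mg/L
Dose 6 (100 mg at t=60 h): 100·exp(−0.04332·14) = 54.525 mg/L
Dose 7 (240 mg at t=72 h): 240·exp(−0.04332·2) = 220.081 mg/L
C(74) = 18.845 + 23.855 + 20.633 + 54.941 + 64.842 + 54.525 + 220.081 = 457.722 mg/L

457.722 mg/L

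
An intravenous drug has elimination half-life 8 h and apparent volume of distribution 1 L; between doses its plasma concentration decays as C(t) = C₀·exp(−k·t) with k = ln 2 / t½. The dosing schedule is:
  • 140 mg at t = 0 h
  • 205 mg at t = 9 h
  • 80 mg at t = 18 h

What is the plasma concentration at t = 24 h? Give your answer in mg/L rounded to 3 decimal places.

120.957 mg/L

k = ln 2 / 8 = 0.08664 per h
Dose 1 (140 mg at t=0 h): 140·exp(−0.08664·24) = 17.500 mg/L
Dose 2 (205 mg at t=9 h): 205·exp(−0.08664·15) = 55.889 mg/L
Dose 3 (80 mg at t=18 h): 80·exp(−0.08664·6) = 47.568 mg/L
C(24) = 17.500 + 55.889 + 47.568 = 120.957 mg/L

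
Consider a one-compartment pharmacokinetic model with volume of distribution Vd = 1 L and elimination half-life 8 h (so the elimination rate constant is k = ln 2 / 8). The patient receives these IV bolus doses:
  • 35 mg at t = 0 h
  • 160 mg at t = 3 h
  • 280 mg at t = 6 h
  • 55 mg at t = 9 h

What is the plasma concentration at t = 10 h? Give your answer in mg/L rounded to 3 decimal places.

k = ln 2 / 8 = 0.08664 per h
Dose 1 (35 mg at t=0 h): 35·exp(−0.08664·10) = 14.716 mg/L
Dose 2 (160 mg at t=3 h): 160·exp(−0.08664·7) = 87.241 mg/L
Dose 3 (280 mg at t=6 h): 280·exp(−0.08664·4) = 197.990 mg/L
Dose 4 (55 mg at t=9 h): 55·exp(−0.08664·1) = 50.435 mg/L
C(10) = 14.716 + 87.241 + 197.990 + 50.435 = 350.381 mg/L

350.381 mg/L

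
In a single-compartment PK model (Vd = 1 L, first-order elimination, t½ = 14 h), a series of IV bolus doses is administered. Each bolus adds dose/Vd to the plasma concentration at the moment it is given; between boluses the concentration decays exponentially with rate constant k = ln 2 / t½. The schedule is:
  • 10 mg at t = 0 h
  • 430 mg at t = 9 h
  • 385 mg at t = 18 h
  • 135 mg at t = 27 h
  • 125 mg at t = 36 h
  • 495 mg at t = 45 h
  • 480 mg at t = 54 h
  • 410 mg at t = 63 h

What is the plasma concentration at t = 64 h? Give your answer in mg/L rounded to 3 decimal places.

k = ln 2 / 14 = 0.04951 per h
Dose 1 (10 mg at t=0 h): 10·exp(−0.04951·64) = 0.421 mg/L
Dose 2 (430 mg at t=9 h): 430·exp(−0.04951·55) = 28.239 mg/L
Dose 3 (385 mg at t=18 h): 385·exp(−0.04951·46) = 39.479 mg/L
Dose 4 (135 mg at t=27 h): 135·exp(−0.04951·37) = 21.615 mg/L
Dose 5 (125 mg at t=36 h): 125·exp(−0.04951·28) = 31.250 mg/L
Dose 6 (495 mg at t=45 h): 495·exp(−0.04951·19) = 193.226 mg/L
Dose 7 (480 mg at t=54 h): 480·exp(−0.04951·10) = 292.563 mg/L
Dose 8 (410 mg at t=63 h): 410·exp(−0.04951·1) = 390.195 mg/L
C(64) = 0.421 + 28.239 + 39.479 + 21.615 + 31.250 + 193.226 + 292.563 + 390.195 = 996.987 mg/L

996.987 mg/L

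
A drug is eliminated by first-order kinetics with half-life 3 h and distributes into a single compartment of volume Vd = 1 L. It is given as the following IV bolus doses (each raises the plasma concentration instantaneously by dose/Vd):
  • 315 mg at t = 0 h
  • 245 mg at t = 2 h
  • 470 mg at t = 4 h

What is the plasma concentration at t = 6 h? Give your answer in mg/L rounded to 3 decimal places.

472.060 mg/L

k = ln 2 / 3 = 0.23105 per h
Dose 1 (315 mg at t=0 h): 315·exp(−0.23105·6) = 78.750 mg/L
Dose 2 (245 mg at t=2 h): 245·exp(−0.23105·4) = 97.228 mg/L
Dose 3 (470 mg at t=4 h): 470·exp(−0.23105·2) = 296.081 mg/L
C(6) = 78.750 + 97.228 + 296.081 = 472.060 mg/L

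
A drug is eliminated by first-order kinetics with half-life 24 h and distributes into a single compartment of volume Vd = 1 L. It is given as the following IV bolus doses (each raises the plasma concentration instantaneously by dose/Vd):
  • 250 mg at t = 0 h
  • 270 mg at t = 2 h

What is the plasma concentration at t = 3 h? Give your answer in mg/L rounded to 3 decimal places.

491.565 mg/L

k = ln 2 / 24 = 0.02888 per h
Dose 1 (250 mg at t=0 h): 250·exp(−0.02888·3) = 229.251 mg/L
Dose 2 (270 mg at t=2 h): 270·exp(−0.02888·1) = 262.314 mg/L
C(3) = 229.251 + 262.314 = 491.565 mg/L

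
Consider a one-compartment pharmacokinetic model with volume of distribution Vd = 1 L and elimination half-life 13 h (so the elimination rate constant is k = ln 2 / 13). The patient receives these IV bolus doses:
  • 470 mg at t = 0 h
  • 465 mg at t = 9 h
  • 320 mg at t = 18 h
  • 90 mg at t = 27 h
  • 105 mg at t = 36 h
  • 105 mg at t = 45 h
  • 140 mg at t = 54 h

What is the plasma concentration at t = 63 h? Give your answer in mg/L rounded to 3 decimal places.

k = ln 2 / 13 = 0.05332 per h
Dose 1 (470 mg at t=0 h): 470·exp(−0.05332·63) = 16.340 mg/L
Dose 2 (465 mg at t=9 h): 465·exp(−0.05332·54) = 26.123 mg/L
Dose 3 (320 mg at t=18 h): 320·exp(−0.05332·45) = 29.048 mg/L
Dose 4 (90 mg at t=27 h): 90·exp(−0.05332·36) = 13.201 mg/L
Dose 5 (105 mg at t=36 h): 105·exp(−0.05332·27) = 24.887 mg/L
Dose 6 (105 mg at t=45 h): 105·exp(−0.05332·18) = 40.214 mg/L
Dose 7 (140 mg at t=54 h): 140·exp(−0.05332·9) = 86.641 mg/L
C(63) = 16.340 + 26.123 + 29.048 + 13.201 + 24.887 + 40.214 + 86.641 = 236.455 mg/L

236.455 mg/L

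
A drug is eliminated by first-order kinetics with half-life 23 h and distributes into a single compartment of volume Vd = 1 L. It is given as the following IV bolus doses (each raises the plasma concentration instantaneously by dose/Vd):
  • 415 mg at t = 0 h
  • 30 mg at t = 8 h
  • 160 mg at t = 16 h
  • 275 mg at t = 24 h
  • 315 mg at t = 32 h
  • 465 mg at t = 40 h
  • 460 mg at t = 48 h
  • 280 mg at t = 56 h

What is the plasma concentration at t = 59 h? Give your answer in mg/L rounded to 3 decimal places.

1204.032 mg/L

k = ln 2 / 23 = 0.03014 per h
Dose 1 (415 mg at t=0 h): 415·exp(−0.03014·59) = 70.120 mg/L
Dose 2 (30 mg at t=8 h): 30·exp(−0.03014·51) = 6.451 mg/L
Dose 3 (160 mg at t=16 h): 160·exp(−0.03014·43) = 43.785 mg/L
Dose 4 (275 mg at t=24 h): 275·exp(−0.03014·35) = 95.773 mg/L
Dose 5 (315 mg at t=32 h): 315·exp(−0.03014·27) = 139.614 mg/L
Dose 6 (465 mg at t=40 h): 465·exp(−0.03014·19) = 262.287 mg/L
Dose 7 (460 mg at t=48 h): 460·exp(−0.03014·11) = 330.208 mg/L
Dose 8 (280 mg at t=56 h): 280·exp(−0.03014·3) = 255.796 mg/L
C(59) = 70.120 + 6.451 + 43.785 + 95.773 + 139.614 + 262.287 + 330.208 + 255.796 = 1204.032 mg/L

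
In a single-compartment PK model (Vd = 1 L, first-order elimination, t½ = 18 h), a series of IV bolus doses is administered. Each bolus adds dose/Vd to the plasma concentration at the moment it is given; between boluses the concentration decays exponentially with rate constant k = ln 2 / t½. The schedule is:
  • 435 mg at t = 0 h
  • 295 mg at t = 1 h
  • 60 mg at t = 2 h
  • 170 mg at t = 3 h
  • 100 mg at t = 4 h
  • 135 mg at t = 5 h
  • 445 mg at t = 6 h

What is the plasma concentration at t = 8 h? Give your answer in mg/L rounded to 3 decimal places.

1350.822 mg/L

k = ln 2 / 18 = 0.03851 per h
Dose 1 (435 mg at t=0 h): 435·exp(−0.03851·8) = 319.667 mg/L
Dose 2 (295 mg at t=1 h): 295·exp(−0.03851·7) = 225.297 mg/L
Dose 3 (60 mg at t=2 h): 60·exp(−0.03851·6) = 47.622 mg/L
Dose 4 (170 mg at t=3 h): 170·exp(−0.03851·5) = 140.226 mg/L
Dose 5 (100 mg at t=4 h): 100·exp(−0.03851·4) = 85.724 mg/L
Dose 6 (135 mg at t=5 h): 135·exp(−0.03851·3) = 120.271 mg/L
Dose 7 (445 mg at t=6 h): 445·exp(−0.03851·2) = 412.014 mg/L
C(8) = 319.667 + 225.297 + 47.622 + 140.226 + 85.724 + 120.271 + 412.014 = 1350.822 mg/L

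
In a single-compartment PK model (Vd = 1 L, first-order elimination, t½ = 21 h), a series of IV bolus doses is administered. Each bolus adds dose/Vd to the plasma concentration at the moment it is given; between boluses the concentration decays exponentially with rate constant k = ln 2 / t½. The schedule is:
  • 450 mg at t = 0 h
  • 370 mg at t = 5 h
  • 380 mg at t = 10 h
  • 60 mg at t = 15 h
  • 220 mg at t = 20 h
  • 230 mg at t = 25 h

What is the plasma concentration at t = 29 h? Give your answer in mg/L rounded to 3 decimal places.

k = ln 2 / 21 = 0.03301 per h
Dose 1 (450 mg at t=0 h): 450·exp(−0.03301·29) = 172.784 mg/L
Dose 2 (370 mg at t=5 h): 370·exp(−0.03301·24) = 167.559 mg/L
Dose 3 (380 mg at t=10 h): 380·exp(−0.03301·19) = 202.966 mg/L
Dose 4 (60 mg at t=15 h): 60·exp(−0.03301·14) = 37.798 mg/L
Dose 5 (220 mg at t=20 h): 220·exp(−0.03301·9) = 163.459 mg/L
Dose 6 (230 mg at t=25 h): 230·exp(−0.03301·4) = 201.553 mg/L
C(29) = 172.784 + 167.559 + 202.966 + 37.798 + 163.459 + 201.553 = 946.119 mg/L

946.119 mg/L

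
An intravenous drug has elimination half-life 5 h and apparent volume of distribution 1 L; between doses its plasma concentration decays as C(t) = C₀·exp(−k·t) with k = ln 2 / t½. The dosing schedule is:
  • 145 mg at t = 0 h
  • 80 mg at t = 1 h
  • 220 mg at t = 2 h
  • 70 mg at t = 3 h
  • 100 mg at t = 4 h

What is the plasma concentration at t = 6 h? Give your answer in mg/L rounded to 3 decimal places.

351.440 mg/L

k = ln 2 / 5 = 0.13863 per h
Dose 1 (145 mg at t=0 h): 145·exp(−0.13863·6) = 63.115 mg/L
Dose 2 (80 mg at t=1 h): 80·exp(−0.13863·5) = 40.000 mg/L
Dose 3 (220 mg at t=2 h): 220·exp(−0.13863·4) = 126.357 mg/L
Dose 4 (70 mg at t=3 h): 70·exp(−0.13863·3) = 46.183 mg/L
Dose 5 (100 mg at t=4 h): 100·exp(−0.13863·2) = 75.786 mg/L
C(6) = 63.115 + 40.000 + 126.357 + 46.183 + 75.786 = 351.440 mg/L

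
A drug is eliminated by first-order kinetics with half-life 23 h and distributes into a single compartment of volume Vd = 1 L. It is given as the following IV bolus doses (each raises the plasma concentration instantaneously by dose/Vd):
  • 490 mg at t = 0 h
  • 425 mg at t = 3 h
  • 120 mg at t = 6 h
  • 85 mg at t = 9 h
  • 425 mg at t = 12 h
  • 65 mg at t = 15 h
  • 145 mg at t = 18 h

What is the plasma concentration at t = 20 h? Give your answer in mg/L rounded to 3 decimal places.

1188.889 mg/L

k = ln 2 / 23 = 0.03014 per h
Dose 1 (490 mg at t=0 h): 490·exp(−0.03014·20) = 268.183 mg/L
Dose 2 (425 mg at t=3 h): 425·exp(−0.03014·17) = 254.618 mg/L
Dose 3 (120 mg at t=6 h): 120·exp(−0.03014·14) = 78.695 mg/L
Dose 4 (85 mg at t=9 h): 85·exp(−0.03014·11) = 61.017 mg/L
Dose 5 (425 mg at t=12 h): 425·exp(−0.03014·8) = 333.951 mg/L
Dose 6 (65 mg at t=15 h): 65·exp(−0.03014·5) = 55.908 mg/L
Dose 7 (145 mg at t=18 h): 145·exp(−0.03014·2) = 136.518 mg/L
C(20) = 268.183 + 254.618 + 78.695 + 61.017 + 333.951 + 55.908 + 136.518 = 1188.889 mg/L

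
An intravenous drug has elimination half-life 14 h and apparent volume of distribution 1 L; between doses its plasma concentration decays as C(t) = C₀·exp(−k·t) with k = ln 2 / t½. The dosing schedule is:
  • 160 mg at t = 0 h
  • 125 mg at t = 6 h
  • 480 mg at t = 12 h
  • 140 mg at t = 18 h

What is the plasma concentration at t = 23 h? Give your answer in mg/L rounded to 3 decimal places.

492.839 mg/L

k = ln 2 / 14 = 0.04951 per h
Dose 1 (160 mg at t=0 h): 160·exp(−0.04951·23) = 51.235 mg/L
Dose 2 (125 mg at t=6 h): 125·exp(−0.04951·17) = 53.873 mg/L
Dose 3 (480 mg at t=12 h): 480·exp(−0.04951·11) = 278.431 mg/L
Dose 4 (140 mg at t=18 h): 140·exp(−0.04951·5) = 109.299 mg/L
C(23) = 51.235 + 53.873 + 278.431 + 109.299 = 492.839 mg/L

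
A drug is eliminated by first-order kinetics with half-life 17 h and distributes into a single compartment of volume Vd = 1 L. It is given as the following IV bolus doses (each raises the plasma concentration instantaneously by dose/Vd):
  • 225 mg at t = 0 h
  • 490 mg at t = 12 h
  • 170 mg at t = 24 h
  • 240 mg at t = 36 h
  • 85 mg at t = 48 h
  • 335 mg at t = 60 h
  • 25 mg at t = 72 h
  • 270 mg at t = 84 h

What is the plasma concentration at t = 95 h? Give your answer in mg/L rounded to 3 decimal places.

327.457 mg/L

k = ln 2 / 17 = 0.04077 per h
Dose 1 (225 mg at t=0 h): 225·exp(−0.04077·95) = 4.677 mg/L
Dose 2 (490 mg at t=12 h): 490·exp(−0.04077·83) = 16.614 mg/L
Dose 3 (170 mg at t=24 h): 170·exp(−0.04077·71) = 9.402 mg/L
Dose 4 (240 mg at t=36 h): 240·exp(−0.04077·59) = 21.650 mg/L
Dose 5 (85 mg at t=48 h): 85·exp(−0.04077·47) = 12.507 mg/L
Dose 6 (335 mg at t=60 h): 335·exp(−0.04077·35) = 80.404 mg/L
Dose 7 (25 mg at t=72 h): 25·exp(−0.04077·23) = 9.787 mg/L
Dose 8 (270 mg at t=84 h): 270·exp(−0.04077·11) = 172.417 mg/L
C(95) = 4.677 + 16.614 + 9.402 + 21.650 + 12.507 + 80.404 + 9.787 + 172.417 = 327.457 mg/L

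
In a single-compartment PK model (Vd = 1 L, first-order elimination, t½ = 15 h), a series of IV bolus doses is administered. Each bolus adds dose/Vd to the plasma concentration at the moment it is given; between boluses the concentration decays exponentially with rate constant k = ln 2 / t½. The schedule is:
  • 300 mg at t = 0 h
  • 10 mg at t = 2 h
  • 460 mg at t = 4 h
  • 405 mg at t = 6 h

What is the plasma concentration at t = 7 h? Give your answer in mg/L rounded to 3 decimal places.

1012.191 mg/L

k = ln 2 / 15 = 0.04621 per h
Dose 1 (300 mg at t=0 h): 300·exp(−0.04621·7) = 217.090 mg/L
Dose 2 (10 mg at t=2 h): 10·exp(−0.04621·5) = 7.937 mg/L
Dose 3 (460 mg at t=4 h): 460·exp(−0.04621·3) = 400.453 mg/L
Dose 4 (405 mg at t=6 h): 405·exp(−0.04621·1) = 386.711 mg/L
C(7) = 217.090 + 7.937 + 400.453 + 386.711 = 1012.191 mg/L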